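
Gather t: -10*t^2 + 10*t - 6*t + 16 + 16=-10*t^2 + 4*t + 32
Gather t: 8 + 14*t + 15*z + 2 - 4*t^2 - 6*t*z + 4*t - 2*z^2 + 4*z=-4*t^2 + t*(18 - 6*z) - 2*z^2 + 19*z + 10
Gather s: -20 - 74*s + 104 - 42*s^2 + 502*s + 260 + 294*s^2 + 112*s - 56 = 252*s^2 + 540*s + 288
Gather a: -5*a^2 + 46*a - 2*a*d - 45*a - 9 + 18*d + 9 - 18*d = -5*a^2 + a*(1 - 2*d)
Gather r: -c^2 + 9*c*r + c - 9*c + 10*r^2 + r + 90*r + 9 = -c^2 - 8*c + 10*r^2 + r*(9*c + 91) + 9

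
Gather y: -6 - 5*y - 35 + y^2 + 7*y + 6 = y^2 + 2*y - 35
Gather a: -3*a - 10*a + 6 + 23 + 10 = 39 - 13*a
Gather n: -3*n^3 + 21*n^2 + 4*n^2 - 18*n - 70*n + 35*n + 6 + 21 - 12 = -3*n^3 + 25*n^2 - 53*n + 15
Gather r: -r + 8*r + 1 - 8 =7*r - 7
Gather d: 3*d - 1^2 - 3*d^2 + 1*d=-3*d^2 + 4*d - 1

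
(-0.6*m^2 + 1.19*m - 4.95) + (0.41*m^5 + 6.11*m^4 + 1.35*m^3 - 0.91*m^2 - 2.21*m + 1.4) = 0.41*m^5 + 6.11*m^4 + 1.35*m^3 - 1.51*m^2 - 1.02*m - 3.55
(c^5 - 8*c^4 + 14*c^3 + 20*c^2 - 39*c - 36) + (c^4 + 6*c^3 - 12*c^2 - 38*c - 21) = c^5 - 7*c^4 + 20*c^3 + 8*c^2 - 77*c - 57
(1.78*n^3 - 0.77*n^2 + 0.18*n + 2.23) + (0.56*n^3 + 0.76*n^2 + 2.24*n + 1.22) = 2.34*n^3 - 0.01*n^2 + 2.42*n + 3.45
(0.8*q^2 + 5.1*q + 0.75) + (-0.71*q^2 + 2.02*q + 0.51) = 0.0900000000000001*q^2 + 7.12*q + 1.26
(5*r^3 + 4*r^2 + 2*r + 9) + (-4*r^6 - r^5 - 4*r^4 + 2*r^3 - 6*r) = -4*r^6 - r^5 - 4*r^4 + 7*r^3 + 4*r^2 - 4*r + 9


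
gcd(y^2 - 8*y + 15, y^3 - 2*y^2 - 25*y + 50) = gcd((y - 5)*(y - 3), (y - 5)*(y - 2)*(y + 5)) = y - 5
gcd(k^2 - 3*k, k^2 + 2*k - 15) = k - 3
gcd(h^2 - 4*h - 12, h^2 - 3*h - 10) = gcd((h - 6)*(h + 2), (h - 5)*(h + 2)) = h + 2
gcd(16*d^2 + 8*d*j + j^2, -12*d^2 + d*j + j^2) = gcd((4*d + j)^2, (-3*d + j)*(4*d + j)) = 4*d + j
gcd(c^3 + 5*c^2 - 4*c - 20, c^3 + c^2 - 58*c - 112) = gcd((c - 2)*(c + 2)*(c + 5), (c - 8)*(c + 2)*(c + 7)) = c + 2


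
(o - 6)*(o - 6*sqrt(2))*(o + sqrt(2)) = o^3 - 5*sqrt(2)*o^2 - 6*o^2 - 12*o + 30*sqrt(2)*o + 72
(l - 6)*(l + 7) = l^2 + l - 42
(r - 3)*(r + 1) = r^2 - 2*r - 3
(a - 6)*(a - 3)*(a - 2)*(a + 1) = a^4 - 10*a^3 + 25*a^2 - 36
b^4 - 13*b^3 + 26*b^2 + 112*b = b*(b - 8)*(b - 7)*(b + 2)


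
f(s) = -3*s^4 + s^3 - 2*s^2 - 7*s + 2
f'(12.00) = -20359.00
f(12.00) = -60850.00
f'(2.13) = -117.87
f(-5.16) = -2279.29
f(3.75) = -592.90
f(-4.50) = -1328.31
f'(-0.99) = 11.54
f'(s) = -12*s^3 + 3*s^2 - 4*s - 7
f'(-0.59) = -1.13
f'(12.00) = -20359.00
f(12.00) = -60850.00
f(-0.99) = 3.12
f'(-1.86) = 88.04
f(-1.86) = -34.24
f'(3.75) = -612.62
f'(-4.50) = 1165.25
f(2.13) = -74.07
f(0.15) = 0.91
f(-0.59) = 4.86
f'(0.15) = -7.57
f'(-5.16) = 1742.17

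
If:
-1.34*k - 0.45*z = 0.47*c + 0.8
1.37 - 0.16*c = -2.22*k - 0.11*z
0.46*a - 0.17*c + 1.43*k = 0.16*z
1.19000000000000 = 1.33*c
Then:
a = 1.42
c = 0.89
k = -0.49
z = -1.25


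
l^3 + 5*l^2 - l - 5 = (l - 1)*(l + 1)*(l + 5)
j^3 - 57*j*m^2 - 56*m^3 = (j - 8*m)*(j + m)*(j + 7*m)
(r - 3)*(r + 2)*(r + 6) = r^3 + 5*r^2 - 12*r - 36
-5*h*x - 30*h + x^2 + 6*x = (-5*h + x)*(x + 6)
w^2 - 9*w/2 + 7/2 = (w - 7/2)*(w - 1)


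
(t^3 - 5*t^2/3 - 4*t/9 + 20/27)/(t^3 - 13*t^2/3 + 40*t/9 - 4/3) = (9*t^2 - 9*t - 10)/(3*(3*t^2 - 11*t + 6))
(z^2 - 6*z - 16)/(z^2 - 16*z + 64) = (z + 2)/(z - 8)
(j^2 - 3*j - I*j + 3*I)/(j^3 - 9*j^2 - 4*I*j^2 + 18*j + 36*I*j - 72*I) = (j - I)/(j^2 + j*(-6 - 4*I) + 24*I)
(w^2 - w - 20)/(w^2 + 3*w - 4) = (w - 5)/(w - 1)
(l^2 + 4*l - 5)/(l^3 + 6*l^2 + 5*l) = (l - 1)/(l*(l + 1))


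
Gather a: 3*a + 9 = 3*a + 9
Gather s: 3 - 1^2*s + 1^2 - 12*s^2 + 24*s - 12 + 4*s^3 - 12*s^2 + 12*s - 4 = 4*s^3 - 24*s^2 + 35*s - 12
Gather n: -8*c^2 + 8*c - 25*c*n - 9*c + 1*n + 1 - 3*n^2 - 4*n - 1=-8*c^2 - c - 3*n^2 + n*(-25*c - 3)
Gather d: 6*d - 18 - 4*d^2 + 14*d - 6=-4*d^2 + 20*d - 24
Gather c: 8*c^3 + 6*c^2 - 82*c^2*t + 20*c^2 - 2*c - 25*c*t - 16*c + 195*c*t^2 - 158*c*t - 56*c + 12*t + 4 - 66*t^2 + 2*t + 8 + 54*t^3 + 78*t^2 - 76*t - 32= 8*c^3 + c^2*(26 - 82*t) + c*(195*t^2 - 183*t - 74) + 54*t^3 + 12*t^2 - 62*t - 20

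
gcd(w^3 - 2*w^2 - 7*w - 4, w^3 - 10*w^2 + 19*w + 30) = w + 1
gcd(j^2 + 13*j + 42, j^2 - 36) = j + 6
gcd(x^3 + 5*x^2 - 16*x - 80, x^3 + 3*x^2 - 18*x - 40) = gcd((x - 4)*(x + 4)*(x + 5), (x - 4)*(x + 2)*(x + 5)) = x^2 + x - 20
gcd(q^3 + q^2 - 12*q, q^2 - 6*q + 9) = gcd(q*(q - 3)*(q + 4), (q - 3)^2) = q - 3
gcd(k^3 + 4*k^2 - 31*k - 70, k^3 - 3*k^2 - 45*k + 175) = k^2 + 2*k - 35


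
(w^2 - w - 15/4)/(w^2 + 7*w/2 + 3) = (w - 5/2)/(w + 2)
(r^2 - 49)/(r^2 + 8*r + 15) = (r^2 - 49)/(r^2 + 8*r + 15)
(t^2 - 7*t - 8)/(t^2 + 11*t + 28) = (t^2 - 7*t - 8)/(t^2 + 11*t + 28)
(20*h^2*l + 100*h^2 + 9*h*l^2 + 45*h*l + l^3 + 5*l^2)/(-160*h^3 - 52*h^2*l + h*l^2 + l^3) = (-l - 5)/(8*h - l)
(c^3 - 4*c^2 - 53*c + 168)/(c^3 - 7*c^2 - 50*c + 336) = (c - 3)/(c - 6)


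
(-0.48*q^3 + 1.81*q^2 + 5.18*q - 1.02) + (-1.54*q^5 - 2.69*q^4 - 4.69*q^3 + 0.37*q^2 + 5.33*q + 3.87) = -1.54*q^5 - 2.69*q^4 - 5.17*q^3 + 2.18*q^2 + 10.51*q + 2.85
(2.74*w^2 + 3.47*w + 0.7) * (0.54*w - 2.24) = 1.4796*w^3 - 4.2638*w^2 - 7.3948*w - 1.568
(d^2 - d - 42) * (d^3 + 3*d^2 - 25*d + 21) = d^5 + 2*d^4 - 70*d^3 - 80*d^2 + 1029*d - 882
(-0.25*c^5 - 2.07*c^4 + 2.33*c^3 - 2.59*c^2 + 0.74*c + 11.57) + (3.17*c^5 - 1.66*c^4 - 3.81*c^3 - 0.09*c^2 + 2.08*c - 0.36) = 2.92*c^5 - 3.73*c^4 - 1.48*c^3 - 2.68*c^2 + 2.82*c + 11.21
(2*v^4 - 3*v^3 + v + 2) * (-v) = -2*v^5 + 3*v^4 - v^2 - 2*v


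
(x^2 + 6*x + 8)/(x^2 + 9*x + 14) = (x + 4)/(x + 7)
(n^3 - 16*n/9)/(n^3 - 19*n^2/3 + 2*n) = (9*n^2 - 16)/(3*(3*n^2 - 19*n + 6))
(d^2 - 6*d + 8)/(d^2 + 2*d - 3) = (d^2 - 6*d + 8)/(d^2 + 2*d - 3)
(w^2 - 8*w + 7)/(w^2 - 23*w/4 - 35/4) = 4*(w - 1)/(4*w + 5)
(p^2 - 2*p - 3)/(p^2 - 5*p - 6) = (p - 3)/(p - 6)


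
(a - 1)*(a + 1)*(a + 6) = a^3 + 6*a^2 - a - 6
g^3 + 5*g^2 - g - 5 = (g - 1)*(g + 1)*(g + 5)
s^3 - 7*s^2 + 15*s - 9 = (s - 3)^2*(s - 1)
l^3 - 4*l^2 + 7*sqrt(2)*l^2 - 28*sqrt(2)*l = l*(l - 4)*(l + 7*sqrt(2))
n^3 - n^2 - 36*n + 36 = (n - 6)*(n - 1)*(n + 6)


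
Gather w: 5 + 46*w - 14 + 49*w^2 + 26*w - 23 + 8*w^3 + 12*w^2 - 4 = 8*w^3 + 61*w^2 + 72*w - 36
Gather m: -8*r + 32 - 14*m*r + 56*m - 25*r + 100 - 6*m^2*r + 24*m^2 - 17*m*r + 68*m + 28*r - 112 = m^2*(24 - 6*r) + m*(124 - 31*r) - 5*r + 20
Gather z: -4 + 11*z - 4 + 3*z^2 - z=3*z^2 + 10*z - 8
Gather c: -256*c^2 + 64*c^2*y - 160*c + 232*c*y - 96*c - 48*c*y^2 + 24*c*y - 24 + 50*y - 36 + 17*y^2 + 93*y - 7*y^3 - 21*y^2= c^2*(64*y - 256) + c*(-48*y^2 + 256*y - 256) - 7*y^3 - 4*y^2 + 143*y - 60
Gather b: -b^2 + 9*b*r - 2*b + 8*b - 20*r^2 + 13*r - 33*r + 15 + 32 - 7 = -b^2 + b*(9*r + 6) - 20*r^2 - 20*r + 40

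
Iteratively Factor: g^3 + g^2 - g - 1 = (g - 1)*(g^2 + 2*g + 1) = (g - 1)*(g + 1)*(g + 1)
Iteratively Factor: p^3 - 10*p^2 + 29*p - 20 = (p - 1)*(p^2 - 9*p + 20) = (p - 5)*(p - 1)*(p - 4)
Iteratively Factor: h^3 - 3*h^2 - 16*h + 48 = (h - 3)*(h^2 - 16) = (h - 3)*(h + 4)*(h - 4)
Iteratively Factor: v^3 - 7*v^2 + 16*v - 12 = (v - 3)*(v^2 - 4*v + 4) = (v - 3)*(v - 2)*(v - 2)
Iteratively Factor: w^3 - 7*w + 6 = (w - 1)*(w^2 + w - 6) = (w - 2)*(w - 1)*(w + 3)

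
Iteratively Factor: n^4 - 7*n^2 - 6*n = (n + 2)*(n^3 - 2*n^2 - 3*n) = (n - 3)*(n + 2)*(n^2 + n) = n*(n - 3)*(n + 2)*(n + 1)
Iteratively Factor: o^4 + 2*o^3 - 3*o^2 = (o - 1)*(o^3 + 3*o^2) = o*(o - 1)*(o^2 + 3*o) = o*(o - 1)*(o + 3)*(o)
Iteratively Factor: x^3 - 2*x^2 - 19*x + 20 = (x - 5)*(x^2 + 3*x - 4) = (x - 5)*(x + 4)*(x - 1)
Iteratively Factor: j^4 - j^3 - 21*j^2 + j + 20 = (j - 1)*(j^3 - 21*j - 20) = (j - 1)*(j + 4)*(j^2 - 4*j - 5) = (j - 5)*(j - 1)*(j + 4)*(j + 1)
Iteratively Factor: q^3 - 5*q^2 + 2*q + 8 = (q - 2)*(q^2 - 3*q - 4) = (q - 4)*(q - 2)*(q + 1)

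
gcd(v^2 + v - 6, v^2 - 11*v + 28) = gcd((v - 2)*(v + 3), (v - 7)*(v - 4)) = 1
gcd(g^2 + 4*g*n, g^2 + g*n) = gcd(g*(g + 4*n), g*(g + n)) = g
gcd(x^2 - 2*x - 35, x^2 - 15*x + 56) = x - 7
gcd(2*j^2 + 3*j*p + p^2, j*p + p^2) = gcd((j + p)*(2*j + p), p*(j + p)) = j + p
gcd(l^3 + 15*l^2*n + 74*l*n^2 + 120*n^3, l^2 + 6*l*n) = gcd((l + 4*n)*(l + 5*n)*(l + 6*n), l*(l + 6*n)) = l + 6*n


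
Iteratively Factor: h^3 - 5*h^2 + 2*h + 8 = (h - 2)*(h^2 - 3*h - 4) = (h - 4)*(h - 2)*(h + 1)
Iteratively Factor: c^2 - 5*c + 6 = (c - 2)*(c - 3)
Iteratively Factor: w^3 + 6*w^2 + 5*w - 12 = (w + 3)*(w^2 + 3*w - 4) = (w - 1)*(w + 3)*(w + 4)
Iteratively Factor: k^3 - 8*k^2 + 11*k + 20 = (k + 1)*(k^2 - 9*k + 20) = (k - 4)*(k + 1)*(k - 5)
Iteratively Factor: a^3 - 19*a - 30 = (a + 3)*(a^2 - 3*a - 10) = (a + 2)*(a + 3)*(a - 5)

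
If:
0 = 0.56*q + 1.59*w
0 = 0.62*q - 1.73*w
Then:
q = 0.00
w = 0.00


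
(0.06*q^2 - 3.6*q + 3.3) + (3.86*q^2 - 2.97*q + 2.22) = 3.92*q^2 - 6.57*q + 5.52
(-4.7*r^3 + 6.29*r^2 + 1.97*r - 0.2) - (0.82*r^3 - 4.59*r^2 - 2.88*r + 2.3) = -5.52*r^3 + 10.88*r^2 + 4.85*r - 2.5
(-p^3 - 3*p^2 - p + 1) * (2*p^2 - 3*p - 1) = -2*p^5 - 3*p^4 + 8*p^3 + 8*p^2 - 2*p - 1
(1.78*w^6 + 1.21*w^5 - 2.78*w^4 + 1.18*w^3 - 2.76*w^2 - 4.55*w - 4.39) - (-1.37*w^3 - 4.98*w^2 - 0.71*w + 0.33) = 1.78*w^6 + 1.21*w^5 - 2.78*w^4 + 2.55*w^3 + 2.22*w^2 - 3.84*w - 4.72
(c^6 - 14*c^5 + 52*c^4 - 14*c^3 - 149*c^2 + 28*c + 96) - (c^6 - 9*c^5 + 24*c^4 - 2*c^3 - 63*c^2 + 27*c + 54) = -5*c^5 + 28*c^4 - 12*c^3 - 86*c^2 + c + 42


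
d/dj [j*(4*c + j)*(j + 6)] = 8*c*j + 24*c + 3*j^2 + 12*j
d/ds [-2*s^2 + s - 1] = 1 - 4*s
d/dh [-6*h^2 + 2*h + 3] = 2 - 12*h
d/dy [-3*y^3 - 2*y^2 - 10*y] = -9*y^2 - 4*y - 10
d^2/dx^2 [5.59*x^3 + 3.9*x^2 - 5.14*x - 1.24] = 33.54*x + 7.8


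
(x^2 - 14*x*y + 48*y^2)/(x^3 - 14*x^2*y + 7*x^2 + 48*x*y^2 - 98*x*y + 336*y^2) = 1/(x + 7)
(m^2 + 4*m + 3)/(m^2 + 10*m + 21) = (m + 1)/(m + 7)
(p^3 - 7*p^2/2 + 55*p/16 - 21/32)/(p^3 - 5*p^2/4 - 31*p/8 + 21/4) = (p - 1/4)/(p + 2)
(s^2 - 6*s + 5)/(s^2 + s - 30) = (s - 1)/(s + 6)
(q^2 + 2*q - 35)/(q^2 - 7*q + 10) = (q + 7)/(q - 2)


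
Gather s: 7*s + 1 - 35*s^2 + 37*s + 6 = -35*s^2 + 44*s + 7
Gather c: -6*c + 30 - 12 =18 - 6*c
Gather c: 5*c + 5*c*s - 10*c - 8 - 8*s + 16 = c*(5*s - 5) - 8*s + 8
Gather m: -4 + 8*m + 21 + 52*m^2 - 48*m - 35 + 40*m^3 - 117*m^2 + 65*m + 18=40*m^3 - 65*m^2 + 25*m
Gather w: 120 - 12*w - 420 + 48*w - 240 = 36*w - 540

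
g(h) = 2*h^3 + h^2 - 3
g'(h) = 6*h^2 + 2*h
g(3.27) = 77.62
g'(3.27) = 70.70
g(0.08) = -2.99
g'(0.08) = 0.20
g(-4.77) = -197.31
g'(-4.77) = 126.98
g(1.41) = 4.59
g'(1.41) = 14.75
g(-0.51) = -3.01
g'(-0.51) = 0.54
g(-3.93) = -108.95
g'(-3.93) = 84.81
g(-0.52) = -3.01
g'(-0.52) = 0.58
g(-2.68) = -34.32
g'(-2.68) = 37.73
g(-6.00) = -399.00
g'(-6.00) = 204.00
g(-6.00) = -399.00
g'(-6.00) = 204.00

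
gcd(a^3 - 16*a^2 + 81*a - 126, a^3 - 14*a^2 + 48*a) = a - 6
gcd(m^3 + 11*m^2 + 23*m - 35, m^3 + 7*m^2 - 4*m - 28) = m + 7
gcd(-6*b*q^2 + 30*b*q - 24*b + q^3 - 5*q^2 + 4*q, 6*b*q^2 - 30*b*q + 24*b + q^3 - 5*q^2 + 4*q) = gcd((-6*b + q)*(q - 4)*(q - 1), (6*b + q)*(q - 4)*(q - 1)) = q^2 - 5*q + 4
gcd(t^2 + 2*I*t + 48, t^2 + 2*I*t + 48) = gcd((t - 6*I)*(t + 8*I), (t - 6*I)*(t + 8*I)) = t^2 + 2*I*t + 48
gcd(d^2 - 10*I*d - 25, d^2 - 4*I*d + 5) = d - 5*I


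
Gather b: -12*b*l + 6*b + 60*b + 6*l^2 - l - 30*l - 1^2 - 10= b*(66 - 12*l) + 6*l^2 - 31*l - 11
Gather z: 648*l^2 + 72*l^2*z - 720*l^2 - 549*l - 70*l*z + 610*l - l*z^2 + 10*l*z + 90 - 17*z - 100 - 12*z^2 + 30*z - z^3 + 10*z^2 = -72*l^2 + 61*l - z^3 + z^2*(-l - 2) + z*(72*l^2 - 60*l + 13) - 10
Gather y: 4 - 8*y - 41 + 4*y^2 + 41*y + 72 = 4*y^2 + 33*y + 35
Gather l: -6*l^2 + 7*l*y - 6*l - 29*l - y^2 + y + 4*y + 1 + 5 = -6*l^2 + l*(7*y - 35) - y^2 + 5*y + 6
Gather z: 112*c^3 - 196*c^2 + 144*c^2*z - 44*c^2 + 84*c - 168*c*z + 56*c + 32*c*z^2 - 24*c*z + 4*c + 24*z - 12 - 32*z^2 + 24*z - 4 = 112*c^3 - 240*c^2 + 144*c + z^2*(32*c - 32) + z*(144*c^2 - 192*c + 48) - 16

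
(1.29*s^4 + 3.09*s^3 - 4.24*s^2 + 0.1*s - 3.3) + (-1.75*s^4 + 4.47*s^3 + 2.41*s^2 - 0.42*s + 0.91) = -0.46*s^4 + 7.56*s^3 - 1.83*s^2 - 0.32*s - 2.39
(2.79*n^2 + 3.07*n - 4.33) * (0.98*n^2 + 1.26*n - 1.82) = 2.7342*n^4 + 6.524*n^3 - 5.453*n^2 - 11.0432*n + 7.8806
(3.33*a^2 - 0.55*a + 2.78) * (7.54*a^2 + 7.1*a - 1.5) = 25.1082*a^4 + 19.496*a^3 + 12.0612*a^2 + 20.563*a - 4.17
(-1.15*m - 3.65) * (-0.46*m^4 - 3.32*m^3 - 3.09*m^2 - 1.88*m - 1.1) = 0.529*m^5 + 5.497*m^4 + 15.6715*m^3 + 13.4405*m^2 + 8.127*m + 4.015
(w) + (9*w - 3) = 10*w - 3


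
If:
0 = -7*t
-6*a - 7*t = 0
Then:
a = 0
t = 0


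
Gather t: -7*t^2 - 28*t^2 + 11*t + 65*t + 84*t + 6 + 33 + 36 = -35*t^2 + 160*t + 75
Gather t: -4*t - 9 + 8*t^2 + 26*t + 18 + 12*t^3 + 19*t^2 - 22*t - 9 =12*t^3 + 27*t^2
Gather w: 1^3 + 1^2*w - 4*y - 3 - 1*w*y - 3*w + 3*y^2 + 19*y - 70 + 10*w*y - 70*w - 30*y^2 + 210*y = w*(9*y - 72) - 27*y^2 + 225*y - 72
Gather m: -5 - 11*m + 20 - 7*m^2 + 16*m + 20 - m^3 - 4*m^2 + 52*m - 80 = -m^3 - 11*m^2 + 57*m - 45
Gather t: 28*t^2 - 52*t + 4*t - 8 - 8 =28*t^2 - 48*t - 16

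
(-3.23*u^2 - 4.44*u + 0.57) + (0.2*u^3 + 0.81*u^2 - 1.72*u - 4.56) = 0.2*u^3 - 2.42*u^2 - 6.16*u - 3.99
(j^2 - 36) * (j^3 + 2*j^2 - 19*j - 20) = j^5 + 2*j^4 - 55*j^3 - 92*j^2 + 684*j + 720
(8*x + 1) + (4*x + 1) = 12*x + 2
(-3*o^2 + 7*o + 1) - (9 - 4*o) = -3*o^2 + 11*o - 8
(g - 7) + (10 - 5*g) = 3 - 4*g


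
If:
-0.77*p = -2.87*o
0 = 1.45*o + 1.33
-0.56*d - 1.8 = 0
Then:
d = -3.21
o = -0.92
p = -3.42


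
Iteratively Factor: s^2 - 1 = (s - 1)*(s + 1)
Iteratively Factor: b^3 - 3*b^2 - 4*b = (b - 4)*(b^2 + b) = (b - 4)*(b + 1)*(b)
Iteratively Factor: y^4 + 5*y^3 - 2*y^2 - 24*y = (y + 3)*(y^3 + 2*y^2 - 8*y) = y*(y + 3)*(y^2 + 2*y - 8) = y*(y - 2)*(y + 3)*(y + 4)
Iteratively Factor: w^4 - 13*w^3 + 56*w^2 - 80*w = (w - 4)*(w^3 - 9*w^2 + 20*w) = w*(w - 4)*(w^2 - 9*w + 20) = w*(w - 5)*(w - 4)*(w - 4)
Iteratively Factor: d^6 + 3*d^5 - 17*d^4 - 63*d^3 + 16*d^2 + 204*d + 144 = (d + 2)*(d^5 + d^4 - 19*d^3 - 25*d^2 + 66*d + 72) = (d - 2)*(d + 2)*(d^4 + 3*d^3 - 13*d^2 - 51*d - 36) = (d - 2)*(d + 2)*(d + 3)*(d^3 - 13*d - 12) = (d - 2)*(d + 2)*(d + 3)^2*(d^2 - 3*d - 4) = (d - 2)*(d + 1)*(d + 2)*(d + 3)^2*(d - 4)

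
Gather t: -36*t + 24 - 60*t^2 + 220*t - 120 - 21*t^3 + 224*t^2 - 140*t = -21*t^3 + 164*t^2 + 44*t - 96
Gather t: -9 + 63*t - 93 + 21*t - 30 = 84*t - 132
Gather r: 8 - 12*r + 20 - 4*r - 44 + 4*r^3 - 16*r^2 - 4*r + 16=4*r^3 - 16*r^2 - 20*r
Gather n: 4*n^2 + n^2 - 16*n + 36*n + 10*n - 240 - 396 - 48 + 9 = 5*n^2 + 30*n - 675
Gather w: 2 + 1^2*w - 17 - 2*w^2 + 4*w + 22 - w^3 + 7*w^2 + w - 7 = -w^3 + 5*w^2 + 6*w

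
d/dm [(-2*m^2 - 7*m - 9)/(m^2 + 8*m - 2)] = (-9*m^2 + 26*m + 86)/(m^4 + 16*m^3 + 60*m^2 - 32*m + 4)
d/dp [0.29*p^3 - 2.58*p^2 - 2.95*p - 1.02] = 0.87*p^2 - 5.16*p - 2.95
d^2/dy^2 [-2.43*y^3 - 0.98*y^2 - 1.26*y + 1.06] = -14.58*y - 1.96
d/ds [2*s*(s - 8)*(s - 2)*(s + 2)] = 8*s^3 - 48*s^2 - 16*s + 64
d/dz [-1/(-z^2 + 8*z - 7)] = 2*(4 - z)/(z^2 - 8*z + 7)^2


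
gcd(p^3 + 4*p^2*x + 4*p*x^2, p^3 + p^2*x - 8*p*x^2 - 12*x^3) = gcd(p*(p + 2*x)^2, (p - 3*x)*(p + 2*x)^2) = p^2 + 4*p*x + 4*x^2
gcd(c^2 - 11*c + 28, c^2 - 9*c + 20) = c - 4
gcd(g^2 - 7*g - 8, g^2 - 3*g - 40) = g - 8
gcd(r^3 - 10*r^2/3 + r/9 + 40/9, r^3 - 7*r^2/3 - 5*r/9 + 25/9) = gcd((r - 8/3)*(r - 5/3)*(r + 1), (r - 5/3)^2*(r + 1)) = r^2 - 2*r/3 - 5/3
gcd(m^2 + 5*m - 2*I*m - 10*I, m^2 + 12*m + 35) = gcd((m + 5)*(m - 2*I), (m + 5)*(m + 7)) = m + 5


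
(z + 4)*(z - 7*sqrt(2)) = z^2 - 7*sqrt(2)*z + 4*z - 28*sqrt(2)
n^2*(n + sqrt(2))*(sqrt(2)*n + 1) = sqrt(2)*n^4 + 3*n^3 + sqrt(2)*n^2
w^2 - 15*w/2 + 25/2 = (w - 5)*(w - 5/2)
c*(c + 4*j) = c^2 + 4*c*j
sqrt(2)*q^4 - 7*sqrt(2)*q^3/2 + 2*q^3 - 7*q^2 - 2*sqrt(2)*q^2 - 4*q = q*(q - 4)*(q + sqrt(2))*(sqrt(2)*q + sqrt(2)/2)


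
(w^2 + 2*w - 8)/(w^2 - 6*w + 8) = (w + 4)/(w - 4)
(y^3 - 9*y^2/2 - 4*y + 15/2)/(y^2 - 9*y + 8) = (2*y^2 - 7*y - 15)/(2*(y - 8))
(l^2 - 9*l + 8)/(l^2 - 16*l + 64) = (l - 1)/(l - 8)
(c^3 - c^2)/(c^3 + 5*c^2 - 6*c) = c/(c + 6)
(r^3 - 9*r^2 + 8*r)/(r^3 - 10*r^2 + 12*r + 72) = r*(r^2 - 9*r + 8)/(r^3 - 10*r^2 + 12*r + 72)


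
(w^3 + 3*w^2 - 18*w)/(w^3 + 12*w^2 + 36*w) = (w - 3)/(w + 6)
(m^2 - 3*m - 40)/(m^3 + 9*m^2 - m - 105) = (m - 8)/(m^2 + 4*m - 21)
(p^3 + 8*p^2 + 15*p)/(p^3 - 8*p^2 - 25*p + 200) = p*(p + 3)/(p^2 - 13*p + 40)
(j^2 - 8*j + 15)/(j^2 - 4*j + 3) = (j - 5)/(j - 1)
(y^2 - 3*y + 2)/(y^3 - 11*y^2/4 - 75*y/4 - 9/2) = 4*(-y^2 + 3*y - 2)/(-4*y^3 + 11*y^2 + 75*y + 18)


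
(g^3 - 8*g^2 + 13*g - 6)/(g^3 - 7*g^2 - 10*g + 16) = (g^2 - 7*g + 6)/(g^2 - 6*g - 16)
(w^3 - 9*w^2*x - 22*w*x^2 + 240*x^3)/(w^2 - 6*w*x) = w - 3*x - 40*x^2/w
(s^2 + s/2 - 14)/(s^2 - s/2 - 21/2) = (s + 4)/(s + 3)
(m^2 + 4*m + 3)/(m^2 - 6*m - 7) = (m + 3)/(m - 7)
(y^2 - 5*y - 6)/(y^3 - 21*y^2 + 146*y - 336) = (y + 1)/(y^2 - 15*y + 56)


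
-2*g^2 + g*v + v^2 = (-g + v)*(2*g + v)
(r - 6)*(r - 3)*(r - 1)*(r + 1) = r^4 - 9*r^3 + 17*r^2 + 9*r - 18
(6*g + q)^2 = 36*g^2 + 12*g*q + q^2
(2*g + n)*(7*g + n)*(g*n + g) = 14*g^3*n + 14*g^3 + 9*g^2*n^2 + 9*g^2*n + g*n^3 + g*n^2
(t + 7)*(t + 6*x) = t^2 + 6*t*x + 7*t + 42*x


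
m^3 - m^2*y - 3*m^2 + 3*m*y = m*(m - 3)*(m - y)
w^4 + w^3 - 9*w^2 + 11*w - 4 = (w - 1)^3*(w + 4)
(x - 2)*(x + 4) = x^2 + 2*x - 8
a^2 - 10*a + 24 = (a - 6)*(a - 4)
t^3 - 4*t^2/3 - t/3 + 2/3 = (t - 1)^2*(t + 2/3)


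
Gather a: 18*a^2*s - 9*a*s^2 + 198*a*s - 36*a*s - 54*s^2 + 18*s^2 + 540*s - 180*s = 18*a^2*s + a*(-9*s^2 + 162*s) - 36*s^2 + 360*s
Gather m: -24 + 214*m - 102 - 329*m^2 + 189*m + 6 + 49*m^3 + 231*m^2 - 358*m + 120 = 49*m^3 - 98*m^2 + 45*m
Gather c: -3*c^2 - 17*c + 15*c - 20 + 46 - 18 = -3*c^2 - 2*c + 8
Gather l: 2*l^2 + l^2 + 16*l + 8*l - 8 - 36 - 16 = 3*l^2 + 24*l - 60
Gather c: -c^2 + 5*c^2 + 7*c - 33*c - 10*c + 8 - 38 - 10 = 4*c^2 - 36*c - 40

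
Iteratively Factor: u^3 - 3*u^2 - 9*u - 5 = (u + 1)*(u^2 - 4*u - 5) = (u - 5)*(u + 1)*(u + 1)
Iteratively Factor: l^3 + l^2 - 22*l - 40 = (l + 4)*(l^2 - 3*l - 10) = (l - 5)*(l + 4)*(l + 2)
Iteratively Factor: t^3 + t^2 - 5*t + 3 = (t - 1)*(t^2 + 2*t - 3) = (t - 1)*(t + 3)*(t - 1)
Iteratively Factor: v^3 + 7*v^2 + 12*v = (v + 4)*(v^2 + 3*v) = v*(v + 4)*(v + 3)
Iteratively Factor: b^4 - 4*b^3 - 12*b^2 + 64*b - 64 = (b - 4)*(b^3 - 12*b + 16) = (b - 4)*(b + 4)*(b^2 - 4*b + 4) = (b - 4)*(b - 2)*(b + 4)*(b - 2)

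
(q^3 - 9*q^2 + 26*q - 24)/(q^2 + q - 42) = (q^3 - 9*q^2 + 26*q - 24)/(q^2 + q - 42)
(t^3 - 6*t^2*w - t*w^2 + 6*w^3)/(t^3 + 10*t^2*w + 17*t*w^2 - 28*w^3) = (t^2 - 5*t*w - 6*w^2)/(t^2 + 11*t*w + 28*w^2)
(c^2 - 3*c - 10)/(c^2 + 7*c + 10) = (c - 5)/(c + 5)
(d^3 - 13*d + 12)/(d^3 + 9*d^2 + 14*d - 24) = (d - 3)/(d + 6)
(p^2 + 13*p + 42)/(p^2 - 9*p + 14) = (p^2 + 13*p + 42)/(p^2 - 9*p + 14)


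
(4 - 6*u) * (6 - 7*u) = 42*u^2 - 64*u + 24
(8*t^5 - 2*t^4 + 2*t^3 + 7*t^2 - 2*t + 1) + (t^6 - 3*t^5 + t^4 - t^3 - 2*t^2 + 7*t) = t^6 + 5*t^5 - t^4 + t^3 + 5*t^2 + 5*t + 1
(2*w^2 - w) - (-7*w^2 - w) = 9*w^2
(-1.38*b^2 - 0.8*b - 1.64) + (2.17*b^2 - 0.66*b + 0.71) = 0.79*b^2 - 1.46*b - 0.93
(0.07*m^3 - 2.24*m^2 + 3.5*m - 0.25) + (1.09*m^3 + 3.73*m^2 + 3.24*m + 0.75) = 1.16*m^3 + 1.49*m^2 + 6.74*m + 0.5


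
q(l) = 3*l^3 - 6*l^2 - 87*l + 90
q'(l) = 9*l^2 - 12*l - 87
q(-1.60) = 201.55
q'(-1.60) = -44.76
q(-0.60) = 139.39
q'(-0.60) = -76.56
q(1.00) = 0.00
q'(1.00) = -90.00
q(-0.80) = 154.22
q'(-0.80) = -71.64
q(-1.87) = 212.09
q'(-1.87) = -33.09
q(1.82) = -70.13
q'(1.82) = -79.03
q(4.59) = -145.63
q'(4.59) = 47.53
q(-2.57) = 223.04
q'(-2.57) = 3.28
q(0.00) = 90.00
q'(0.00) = -87.00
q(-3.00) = 216.00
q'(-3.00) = 30.00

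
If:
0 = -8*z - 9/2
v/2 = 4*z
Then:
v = -9/2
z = -9/16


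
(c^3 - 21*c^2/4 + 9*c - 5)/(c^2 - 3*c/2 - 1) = (4*c^2 - 13*c + 10)/(2*(2*c + 1))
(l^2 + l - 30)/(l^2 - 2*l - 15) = (l + 6)/(l + 3)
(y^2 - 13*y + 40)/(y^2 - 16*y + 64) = (y - 5)/(y - 8)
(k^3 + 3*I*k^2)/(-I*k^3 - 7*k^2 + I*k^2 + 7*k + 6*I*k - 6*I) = k^2*(I*k - 3)/(k^3 - k^2*(1 + 7*I) + k*(-6 + 7*I) + 6)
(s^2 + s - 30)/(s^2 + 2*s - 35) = (s + 6)/(s + 7)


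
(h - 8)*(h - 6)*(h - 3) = h^3 - 17*h^2 + 90*h - 144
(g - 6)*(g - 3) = g^2 - 9*g + 18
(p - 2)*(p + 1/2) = p^2 - 3*p/2 - 1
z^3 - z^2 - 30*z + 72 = (z - 4)*(z - 3)*(z + 6)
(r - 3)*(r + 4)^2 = r^3 + 5*r^2 - 8*r - 48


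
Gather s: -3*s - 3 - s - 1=-4*s - 4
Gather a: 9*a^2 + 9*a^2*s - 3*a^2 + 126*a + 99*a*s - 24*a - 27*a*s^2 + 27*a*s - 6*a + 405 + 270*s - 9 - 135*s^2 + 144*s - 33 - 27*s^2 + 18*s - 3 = a^2*(9*s + 6) + a*(-27*s^2 + 126*s + 96) - 162*s^2 + 432*s + 360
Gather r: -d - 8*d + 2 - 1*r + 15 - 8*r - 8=-9*d - 9*r + 9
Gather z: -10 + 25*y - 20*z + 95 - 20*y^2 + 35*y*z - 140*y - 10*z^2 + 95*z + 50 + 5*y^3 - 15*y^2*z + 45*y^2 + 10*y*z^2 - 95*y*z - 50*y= 5*y^3 + 25*y^2 - 165*y + z^2*(10*y - 10) + z*(-15*y^2 - 60*y + 75) + 135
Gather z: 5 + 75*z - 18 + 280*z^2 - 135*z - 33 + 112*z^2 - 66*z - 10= 392*z^2 - 126*z - 56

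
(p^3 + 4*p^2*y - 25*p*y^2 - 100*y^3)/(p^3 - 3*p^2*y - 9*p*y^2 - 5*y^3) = (p^2 + 9*p*y + 20*y^2)/(p^2 + 2*p*y + y^2)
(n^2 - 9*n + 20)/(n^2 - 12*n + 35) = (n - 4)/(n - 7)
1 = 1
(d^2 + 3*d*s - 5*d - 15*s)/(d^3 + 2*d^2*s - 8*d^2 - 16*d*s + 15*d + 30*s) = (d + 3*s)/(d^2 + 2*d*s - 3*d - 6*s)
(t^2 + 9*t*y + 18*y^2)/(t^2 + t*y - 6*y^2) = (-t - 6*y)/(-t + 2*y)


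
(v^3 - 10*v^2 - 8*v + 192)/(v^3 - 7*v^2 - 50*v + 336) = (v + 4)/(v + 7)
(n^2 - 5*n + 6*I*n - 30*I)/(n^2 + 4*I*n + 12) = (n - 5)/(n - 2*I)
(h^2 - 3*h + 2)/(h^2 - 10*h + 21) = (h^2 - 3*h + 2)/(h^2 - 10*h + 21)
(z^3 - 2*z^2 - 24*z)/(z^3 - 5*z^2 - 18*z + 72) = z/(z - 3)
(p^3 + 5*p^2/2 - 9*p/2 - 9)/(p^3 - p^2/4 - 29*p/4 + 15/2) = 2*(2*p + 3)/(4*p - 5)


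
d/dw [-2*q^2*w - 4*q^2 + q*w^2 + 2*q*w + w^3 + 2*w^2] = -2*q^2 + 2*q*w + 2*q + 3*w^2 + 4*w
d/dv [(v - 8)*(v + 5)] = 2*v - 3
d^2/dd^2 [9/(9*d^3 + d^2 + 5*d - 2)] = 18*(-(27*d + 1)*(9*d^3 + d^2 + 5*d - 2) + (27*d^2 + 2*d + 5)^2)/(9*d^3 + d^2 + 5*d - 2)^3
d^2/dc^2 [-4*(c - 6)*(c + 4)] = -8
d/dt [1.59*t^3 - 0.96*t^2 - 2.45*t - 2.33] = 4.77*t^2 - 1.92*t - 2.45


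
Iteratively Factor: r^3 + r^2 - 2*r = (r)*(r^2 + r - 2) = r*(r - 1)*(r + 2)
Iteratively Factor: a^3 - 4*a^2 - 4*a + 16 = (a - 4)*(a^2 - 4) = (a - 4)*(a + 2)*(a - 2)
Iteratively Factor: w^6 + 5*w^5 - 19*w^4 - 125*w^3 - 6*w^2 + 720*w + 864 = (w + 3)*(w^5 + 2*w^4 - 25*w^3 - 50*w^2 + 144*w + 288) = (w - 4)*(w + 3)*(w^4 + 6*w^3 - w^2 - 54*w - 72) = (w - 4)*(w - 3)*(w + 3)*(w^3 + 9*w^2 + 26*w + 24) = (w - 4)*(w - 3)*(w + 3)^2*(w^2 + 6*w + 8) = (w - 4)*(w - 3)*(w + 2)*(w + 3)^2*(w + 4)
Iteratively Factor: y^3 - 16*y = (y - 4)*(y^2 + 4*y) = y*(y - 4)*(y + 4)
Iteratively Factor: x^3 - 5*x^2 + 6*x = (x - 2)*(x^2 - 3*x) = x*(x - 2)*(x - 3)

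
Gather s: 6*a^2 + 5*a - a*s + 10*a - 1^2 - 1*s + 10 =6*a^2 + 15*a + s*(-a - 1) + 9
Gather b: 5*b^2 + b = 5*b^2 + b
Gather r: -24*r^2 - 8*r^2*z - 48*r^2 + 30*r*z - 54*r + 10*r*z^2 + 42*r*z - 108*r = r^2*(-8*z - 72) + r*(10*z^2 + 72*z - 162)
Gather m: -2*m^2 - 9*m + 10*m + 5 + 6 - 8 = -2*m^2 + m + 3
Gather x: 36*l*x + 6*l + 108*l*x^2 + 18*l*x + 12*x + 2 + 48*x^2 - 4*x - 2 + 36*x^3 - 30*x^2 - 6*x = 6*l + 36*x^3 + x^2*(108*l + 18) + x*(54*l + 2)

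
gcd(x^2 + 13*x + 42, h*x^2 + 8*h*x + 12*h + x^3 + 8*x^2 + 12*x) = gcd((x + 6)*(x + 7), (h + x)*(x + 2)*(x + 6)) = x + 6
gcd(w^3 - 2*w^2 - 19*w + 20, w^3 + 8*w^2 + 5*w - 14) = w - 1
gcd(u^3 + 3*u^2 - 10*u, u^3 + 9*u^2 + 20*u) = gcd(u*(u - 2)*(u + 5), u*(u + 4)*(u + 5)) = u^2 + 5*u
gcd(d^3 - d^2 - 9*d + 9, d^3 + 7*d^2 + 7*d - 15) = d^2 + 2*d - 3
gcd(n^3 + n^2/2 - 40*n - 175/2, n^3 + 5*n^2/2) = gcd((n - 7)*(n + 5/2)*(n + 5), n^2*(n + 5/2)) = n + 5/2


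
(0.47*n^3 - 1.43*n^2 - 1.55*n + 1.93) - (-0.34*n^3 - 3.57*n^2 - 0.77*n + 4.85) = 0.81*n^3 + 2.14*n^2 - 0.78*n - 2.92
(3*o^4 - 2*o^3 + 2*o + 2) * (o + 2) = 3*o^5 + 4*o^4 - 4*o^3 + 2*o^2 + 6*o + 4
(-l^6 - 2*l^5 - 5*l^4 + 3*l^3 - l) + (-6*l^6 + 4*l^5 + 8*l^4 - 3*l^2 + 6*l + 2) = -7*l^6 + 2*l^5 + 3*l^4 + 3*l^3 - 3*l^2 + 5*l + 2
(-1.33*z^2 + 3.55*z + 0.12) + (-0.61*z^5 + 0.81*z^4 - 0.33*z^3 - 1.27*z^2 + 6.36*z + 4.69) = -0.61*z^5 + 0.81*z^4 - 0.33*z^3 - 2.6*z^2 + 9.91*z + 4.81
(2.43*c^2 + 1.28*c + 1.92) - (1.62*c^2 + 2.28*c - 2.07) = 0.81*c^2 - 1.0*c + 3.99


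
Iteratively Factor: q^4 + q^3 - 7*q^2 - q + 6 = (q - 2)*(q^3 + 3*q^2 - q - 3) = (q - 2)*(q + 1)*(q^2 + 2*q - 3) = (q - 2)*(q - 1)*(q + 1)*(q + 3)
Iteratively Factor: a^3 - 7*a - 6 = (a + 1)*(a^2 - a - 6) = (a - 3)*(a + 1)*(a + 2)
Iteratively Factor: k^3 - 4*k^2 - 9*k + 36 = (k + 3)*(k^2 - 7*k + 12) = (k - 4)*(k + 3)*(k - 3)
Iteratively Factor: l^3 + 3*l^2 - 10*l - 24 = (l + 4)*(l^2 - l - 6) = (l - 3)*(l + 4)*(l + 2)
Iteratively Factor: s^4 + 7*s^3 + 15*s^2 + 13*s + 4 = (s + 1)*(s^3 + 6*s^2 + 9*s + 4) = (s + 1)*(s + 4)*(s^2 + 2*s + 1) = (s + 1)^2*(s + 4)*(s + 1)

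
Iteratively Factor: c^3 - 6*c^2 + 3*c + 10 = (c - 2)*(c^2 - 4*c - 5) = (c - 2)*(c + 1)*(c - 5)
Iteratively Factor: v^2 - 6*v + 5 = (v - 5)*(v - 1)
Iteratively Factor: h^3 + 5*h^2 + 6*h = (h + 3)*(h^2 + 2*h) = h*(h + 3)*(h + 2)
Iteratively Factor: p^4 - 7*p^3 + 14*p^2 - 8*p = (p)*(p^3 - 7*p^2 + 14*p - 8) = p*(p - 2)*(p^2 - 5*p + 4) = p*(p - 2)*(p - 1)*(p - 4)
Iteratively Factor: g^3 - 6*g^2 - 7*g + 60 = (g - 5)*(g^2 - g - 12) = (g - 5)*(g - 4)*(g + 3)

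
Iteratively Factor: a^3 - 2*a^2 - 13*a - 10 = (a + 2)*(a^2 - 4*a - 5) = (a - 5)*(a + 2)*(a + 1)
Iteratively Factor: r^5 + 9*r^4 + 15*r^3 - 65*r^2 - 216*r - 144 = (r + 4)*(r^4 + 5*r^3 - 5*r^2 - 45*r - 36) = (r + 3)*(r + 4)*(r^3 + 2*r^2 - 11*r - 12) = (r + 1)*(r + 3)*(r + 4)*(r^2 + r - 12) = (r + 1)*(r + 3)*(r + 4)^2*(r - 3)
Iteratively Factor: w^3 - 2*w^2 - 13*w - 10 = (w - 5)*(w^2 + 3*w + 2) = (w - 5)*(w + 1)*(w + 2)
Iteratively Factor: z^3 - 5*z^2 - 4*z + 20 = (z - 5)*(z^2 - 4) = (z - 5)*(z - 2)*(z + 2)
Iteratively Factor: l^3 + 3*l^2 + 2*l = (l + 1)*(l^2 + 2*l) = (l + 1)*(l + 2)*(l)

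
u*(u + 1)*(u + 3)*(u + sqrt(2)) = u^4 + sqrt(2)*u^3 + 4*u^3 + 3*u^2 + 4*sqrt(2)*u^2 + 3*sqrt(2)*u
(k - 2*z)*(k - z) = k^2 - 3*k*z + 2*z^2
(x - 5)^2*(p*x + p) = p*x^3 - 9*p*x^2 + 15*p*x + 25*p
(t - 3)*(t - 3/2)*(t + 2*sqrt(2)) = t^3 - 9*t^2/2 + 2*sqrt(2)*t^2 - 9*sqrt(2)*t + 9*t/2 + 9*sqrt(2)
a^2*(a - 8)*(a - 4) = a^4 - 12*a^3 + 32*a^2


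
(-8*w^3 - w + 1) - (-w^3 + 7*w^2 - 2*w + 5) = -7*w^3 - 7*w^2 + w - 4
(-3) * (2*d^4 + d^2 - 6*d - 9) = -6*d^4 - 3*d^2 + 18*d + 27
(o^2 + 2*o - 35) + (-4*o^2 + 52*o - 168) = -3*o^2 + 54*o - 203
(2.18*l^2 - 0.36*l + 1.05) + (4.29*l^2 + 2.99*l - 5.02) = 6.47*l^2 + 2.63*l - 3.97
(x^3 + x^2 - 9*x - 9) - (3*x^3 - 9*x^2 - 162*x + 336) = -2*x^3 + 10*x^2 + 153*x - 345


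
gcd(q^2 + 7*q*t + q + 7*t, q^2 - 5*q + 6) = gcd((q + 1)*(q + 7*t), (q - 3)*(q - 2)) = 1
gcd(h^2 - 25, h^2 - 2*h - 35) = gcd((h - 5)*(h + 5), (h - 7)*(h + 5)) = h + 5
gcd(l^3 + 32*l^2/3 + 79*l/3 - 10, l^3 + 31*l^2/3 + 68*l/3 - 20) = l^2 + 11*l + 30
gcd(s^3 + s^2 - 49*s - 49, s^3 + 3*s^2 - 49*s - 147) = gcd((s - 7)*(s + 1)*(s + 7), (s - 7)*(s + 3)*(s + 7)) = s^2 - 49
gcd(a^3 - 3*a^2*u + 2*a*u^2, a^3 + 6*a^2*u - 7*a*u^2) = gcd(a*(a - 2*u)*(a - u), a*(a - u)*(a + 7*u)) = -a^2 + a*u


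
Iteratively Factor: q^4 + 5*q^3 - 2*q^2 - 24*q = (q)*(q^3 + 5*q^2 - 2*q - 24) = q*(q + 4)*(q^2 + q - 6) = q*(q - 2)*(q + 4)*(q + 3)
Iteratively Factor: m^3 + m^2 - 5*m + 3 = (m - 1)*(m^2 + 2*m - 3) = (m - 1)^2*(m + 3)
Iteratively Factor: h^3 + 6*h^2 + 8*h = (h)*(h^2 + 6*h + 8) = h*(h + 4)*(h + 2)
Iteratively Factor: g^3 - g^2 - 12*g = (g)*(g^2 - g - 12) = g*(g + 3)*(g - 4)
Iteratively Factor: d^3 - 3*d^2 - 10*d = (d - 5)*(d^2 + 2*d) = (d - 5)*(d + 2)*(d)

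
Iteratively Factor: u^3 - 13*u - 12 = (u - 4)*(u^2 + 4*u + 3) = (u - 4)*(u + 1)*(u + 3)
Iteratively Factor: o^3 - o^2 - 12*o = (o + 3)*(o^2 - 4*o) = (o - 4)*(o + 3)*(o)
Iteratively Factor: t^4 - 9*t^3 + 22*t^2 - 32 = (t - 2)*(t^3 - 7*t^2 + 8*t + 16) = (t - 4)*(t - 2)*(t^2 - 3*t - 4) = (t - 4)*(t - 2)*(t + 1)*(t - 4)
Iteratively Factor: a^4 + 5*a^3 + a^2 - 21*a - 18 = (a + 3)*(a^3 + 2*a^2 - 5*a - 6) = (a - 2)*(a + 3)*(a^2 + 4*a + 3) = (a - 2)*(a + 1)*(a + 3)*(a + 3)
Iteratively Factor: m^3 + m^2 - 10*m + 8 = (m - 2)*(m^2 + 3*m - 4) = (m - 2)*(m - 1)*(m + 4)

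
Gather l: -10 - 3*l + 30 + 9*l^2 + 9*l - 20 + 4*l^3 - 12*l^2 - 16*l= 4*l^3 - 3*l^2 - 10*l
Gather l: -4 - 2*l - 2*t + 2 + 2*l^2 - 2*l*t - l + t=2*l^2 + l*(-2*t - 3) - t - 2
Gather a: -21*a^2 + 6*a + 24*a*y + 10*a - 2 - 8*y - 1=-21*a^2 + a*(24*y + 16) - 8*y - 3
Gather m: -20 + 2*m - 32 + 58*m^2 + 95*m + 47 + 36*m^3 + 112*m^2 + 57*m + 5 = 36*m^3 + 170*m^2 + 154*m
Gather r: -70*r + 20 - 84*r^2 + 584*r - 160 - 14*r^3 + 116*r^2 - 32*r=-14*r^3 + 32*r^2 + 482*r - 140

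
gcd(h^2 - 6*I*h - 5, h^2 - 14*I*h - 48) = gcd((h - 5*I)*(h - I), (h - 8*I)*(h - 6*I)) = 1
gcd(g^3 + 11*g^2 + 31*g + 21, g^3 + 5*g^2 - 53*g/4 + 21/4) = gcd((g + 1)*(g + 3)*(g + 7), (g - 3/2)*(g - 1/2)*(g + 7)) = g + 7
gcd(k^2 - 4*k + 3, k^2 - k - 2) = 1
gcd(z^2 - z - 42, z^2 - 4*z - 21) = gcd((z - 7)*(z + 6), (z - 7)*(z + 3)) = z - 7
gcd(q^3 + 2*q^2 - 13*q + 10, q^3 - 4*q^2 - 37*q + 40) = q^2 + 4*q - 5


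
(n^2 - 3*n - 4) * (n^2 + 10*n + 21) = n^4 + 7*n^3 - 13*n^2 - 103*n - 84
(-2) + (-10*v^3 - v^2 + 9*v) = -10*v^3 - v^2 + 9*v - 2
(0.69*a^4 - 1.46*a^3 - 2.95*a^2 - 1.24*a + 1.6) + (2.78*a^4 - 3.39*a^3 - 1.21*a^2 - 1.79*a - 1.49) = 3.47*a^4 - 4.85*a^3 - 4.16*a^2 - 3.03*a + 0.11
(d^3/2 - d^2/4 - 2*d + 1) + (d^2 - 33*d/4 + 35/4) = d^3/2 + 3*d^2/4 - 41*d/4 + 39/4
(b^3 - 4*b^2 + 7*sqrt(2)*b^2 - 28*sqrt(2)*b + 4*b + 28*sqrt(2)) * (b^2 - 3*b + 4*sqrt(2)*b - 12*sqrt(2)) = b^5 - 7*b^4 + 11*sqrt(2)*b^4 - 77*sqrt(2)*b^3 + 72*b^3 - 404*b^2 + 176*sqrt(2)*b^2 - 132*sqrt(2)*b + 896*b - 672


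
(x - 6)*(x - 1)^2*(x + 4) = x^4 - 4*x^3 - 19*x^2 + 46*x - 24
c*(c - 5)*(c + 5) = c^3 - 25*c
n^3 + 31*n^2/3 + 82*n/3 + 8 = (n + 1/3)*(n + 4)*(n + 6)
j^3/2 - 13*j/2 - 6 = (j/2 + 1/2)*(j - 4)*(j + 3)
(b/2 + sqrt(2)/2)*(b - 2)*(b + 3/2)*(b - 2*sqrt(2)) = b^4/2 - sqrt(2)*b^3/2 - b^3/4 - 7*b^2/2 + sqrt(2)*b^2/4 + b + 3*sqrt(2)*b/2 + 6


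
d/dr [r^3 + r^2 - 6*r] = 3*r^2 + 2*r - 6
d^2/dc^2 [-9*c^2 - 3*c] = -18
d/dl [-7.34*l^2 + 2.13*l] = 2.13 - 14.68*l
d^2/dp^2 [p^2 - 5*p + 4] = 2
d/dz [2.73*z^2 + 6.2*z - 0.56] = 5.46*z + 6.2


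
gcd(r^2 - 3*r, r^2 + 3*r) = r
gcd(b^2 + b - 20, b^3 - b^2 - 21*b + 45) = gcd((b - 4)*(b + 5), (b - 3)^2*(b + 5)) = b + 5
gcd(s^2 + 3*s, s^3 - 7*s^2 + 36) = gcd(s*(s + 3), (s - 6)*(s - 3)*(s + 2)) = 1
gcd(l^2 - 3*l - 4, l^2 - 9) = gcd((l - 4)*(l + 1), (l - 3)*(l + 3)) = 1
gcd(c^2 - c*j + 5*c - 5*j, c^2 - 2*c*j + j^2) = c - j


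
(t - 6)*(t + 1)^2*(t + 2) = t^4 - 2*t^3 - 19*t^2 - 28*t - 12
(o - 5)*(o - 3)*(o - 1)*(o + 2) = o^4 - 7*o^3 + 5*o^2 + 31*o - 30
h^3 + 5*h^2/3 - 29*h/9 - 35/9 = (h - 5/3)*(h + 1)*(h + 7/3)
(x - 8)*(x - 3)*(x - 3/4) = x^3 - 47*x^2/4 + 129*x/4 - 18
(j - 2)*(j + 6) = j^2 + 4*j - 12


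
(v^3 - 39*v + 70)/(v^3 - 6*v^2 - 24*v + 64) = (v^2 + 2*v - 35)/(v^2 - 4*v - 32)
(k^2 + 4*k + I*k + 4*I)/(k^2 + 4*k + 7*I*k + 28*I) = (k + I)/(k + 7*I)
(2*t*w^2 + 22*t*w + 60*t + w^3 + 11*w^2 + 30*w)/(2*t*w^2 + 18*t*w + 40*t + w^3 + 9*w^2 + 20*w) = (w + 6)/(w + 4)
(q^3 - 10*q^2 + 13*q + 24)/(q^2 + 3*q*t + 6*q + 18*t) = (q^3 - 10*q^2 + 13*q + 24)/(q^2 + 3*q*t + 6*q + 18*t)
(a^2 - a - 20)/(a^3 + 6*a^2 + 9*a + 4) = (a - 5)/(a^2 + 2*a + 1)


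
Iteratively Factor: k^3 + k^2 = (k)*(k^2 + k) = k^2*(k + 1)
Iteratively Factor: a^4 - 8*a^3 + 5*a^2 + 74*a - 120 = (a - 4)*(a^3 - 4*a^2 - 11*a + 30) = (a - 4)*(a + 3)*(a^2 - 7*a + 10) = (a - 5)*(a - 4)*(a + 3)*(a - 2)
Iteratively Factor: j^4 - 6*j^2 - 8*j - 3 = (j + 1)*(j^3 - j^2 - 5*j - 3) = (j + 1)^2*(j^2 - 2*j - 3) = (j - 3)*(j + 1)^2*(j + 1)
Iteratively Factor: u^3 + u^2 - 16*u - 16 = (u - 4)*(u^2 + 5*u + 4) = (u - 4)*(u + 4)*(u + 1)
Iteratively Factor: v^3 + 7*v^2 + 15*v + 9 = (v + 3)*(v^2 + 4*v + 3) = (v + 1)*(v + 3)*(v + 3)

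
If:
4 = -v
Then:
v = -4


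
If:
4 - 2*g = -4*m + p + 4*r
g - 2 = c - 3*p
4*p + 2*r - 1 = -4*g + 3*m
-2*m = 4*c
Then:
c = 7/6 - 11*r/15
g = 19*r/15 - 23/6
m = 22*r/15 - 7/3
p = 7/3 - 2*r/3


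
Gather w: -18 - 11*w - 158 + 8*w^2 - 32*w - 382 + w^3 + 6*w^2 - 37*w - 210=w^3 + 14*w^2 - 80*w - 768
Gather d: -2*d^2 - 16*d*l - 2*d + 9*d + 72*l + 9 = -2*d^2 + d*(7 - 16*l) + 72*l + 9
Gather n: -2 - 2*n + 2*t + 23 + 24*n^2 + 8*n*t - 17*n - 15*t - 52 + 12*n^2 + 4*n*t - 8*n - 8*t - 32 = 36*n^2 + n*(12*t - 27) - 21*t - 63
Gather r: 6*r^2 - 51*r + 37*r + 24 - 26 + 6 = 6*r^2 - 14*r + 4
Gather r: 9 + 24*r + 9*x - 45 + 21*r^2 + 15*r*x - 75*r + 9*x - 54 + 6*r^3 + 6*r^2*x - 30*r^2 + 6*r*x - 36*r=6*r^3 + r^2*(6*x - 9) + r*(21*x - 87) + 18*x - 90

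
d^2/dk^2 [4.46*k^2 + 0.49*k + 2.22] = 8.92000000000000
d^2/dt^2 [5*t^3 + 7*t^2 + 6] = 30*t + 14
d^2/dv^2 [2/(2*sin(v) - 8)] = (-4*sin(v) + cos(v)^2 + 1)/(sin(v) - 4)^3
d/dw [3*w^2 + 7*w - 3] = 6*w + 7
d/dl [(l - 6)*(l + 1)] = 2*l - 5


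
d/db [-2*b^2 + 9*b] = 9 - 4*b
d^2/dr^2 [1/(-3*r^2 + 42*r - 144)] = 2*(r^2 - 14*r - 4*(r - 7)^2 + 48)/(3*(r^2 - 14*r + 48)^3)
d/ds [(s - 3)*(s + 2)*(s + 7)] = 3*s^2 + 12*s - 13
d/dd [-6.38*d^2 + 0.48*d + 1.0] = 0.48 - 12.76*d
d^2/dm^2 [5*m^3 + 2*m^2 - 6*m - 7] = 30*m + 4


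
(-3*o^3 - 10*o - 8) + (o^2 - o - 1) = -3*o^3 + o^2 - 11*o - 9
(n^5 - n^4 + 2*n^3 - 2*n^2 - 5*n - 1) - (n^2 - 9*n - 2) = n^5 - n^4 + 2*n^3 - 3*n^2 + 4*n + 1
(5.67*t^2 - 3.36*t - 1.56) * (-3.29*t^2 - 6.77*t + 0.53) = -18.6543*t^4 - 27.3315*t^3 + 30.8847*t^2 + 8.7804*t - 0.8268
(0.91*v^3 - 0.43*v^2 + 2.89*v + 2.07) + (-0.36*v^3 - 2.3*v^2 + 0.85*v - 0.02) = 0.55*v^3 - 2.73*v^2 + 3.74*v + 2.05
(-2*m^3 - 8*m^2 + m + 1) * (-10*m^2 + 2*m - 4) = 20*m^5 + 76*m^4 - 18*m^3 + 24*m^2 - 2*m - 4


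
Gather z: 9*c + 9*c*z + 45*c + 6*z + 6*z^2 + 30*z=54*c + 6*z^2 + z*(9*c + 36)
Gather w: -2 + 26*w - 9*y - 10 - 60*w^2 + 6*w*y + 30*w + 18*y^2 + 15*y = -60*w^2 + w*(6*y + 56) + 18*y^2 + 6*y - 12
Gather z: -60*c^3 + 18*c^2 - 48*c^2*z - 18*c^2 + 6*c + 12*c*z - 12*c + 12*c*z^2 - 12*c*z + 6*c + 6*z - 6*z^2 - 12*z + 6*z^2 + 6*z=-60*c^3 - 48*c^2*z + 12*c*z^2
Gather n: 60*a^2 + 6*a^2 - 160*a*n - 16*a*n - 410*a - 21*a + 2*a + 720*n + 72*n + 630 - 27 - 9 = 66*a^2 - 429*a + n*(792 - 176*a) + 594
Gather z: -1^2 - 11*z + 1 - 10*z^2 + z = -10*z^2 - 10*z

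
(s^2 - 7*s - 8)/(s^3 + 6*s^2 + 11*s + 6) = (s - 8)/(s^2 + 5*s + 6)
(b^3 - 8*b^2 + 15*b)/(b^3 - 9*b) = (b - 5)/(b + 3)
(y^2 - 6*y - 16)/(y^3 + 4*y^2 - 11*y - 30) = (y - 8)/(y^2 + 2*y - 15)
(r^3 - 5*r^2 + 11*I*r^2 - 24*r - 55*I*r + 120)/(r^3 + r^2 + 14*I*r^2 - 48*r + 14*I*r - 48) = (r^2 + r*(-5 + 3*I) - 15*I)/(r^2 + r*(1 + 6*I) + 6*I)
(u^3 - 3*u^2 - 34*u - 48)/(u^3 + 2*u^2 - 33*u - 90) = (u^2 - 6*u - 16)/(u^2 - u - 30)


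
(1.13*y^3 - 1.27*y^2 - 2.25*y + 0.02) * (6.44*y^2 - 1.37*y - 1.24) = 7.2772*y^5 - 9.7269*y^4 - 14.1513*y^3 + 4.7861*y^2 + 2.7626*y - 0.0248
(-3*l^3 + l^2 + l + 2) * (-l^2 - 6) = 3*l^5 - l^4 + 17*l^3 - 8*l^2 - 6*l - 12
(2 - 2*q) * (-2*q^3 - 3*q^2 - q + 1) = 4*q^4 + 2*q^3 - 4*q^2 - 4*q + 2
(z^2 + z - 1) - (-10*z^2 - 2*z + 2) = 11*z^2 + 3*z - 3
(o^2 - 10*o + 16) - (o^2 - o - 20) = 36 - 9*o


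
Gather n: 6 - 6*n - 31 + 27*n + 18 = 21*n - 7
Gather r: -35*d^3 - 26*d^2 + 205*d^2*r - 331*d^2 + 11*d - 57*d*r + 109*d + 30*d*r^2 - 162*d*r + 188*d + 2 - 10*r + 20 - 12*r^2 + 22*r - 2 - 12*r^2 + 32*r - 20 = -35*d^3 - 357*d^2 + 308*d + r^2*(30*d - 24) + r*(205*d^2 - 219*d + 44)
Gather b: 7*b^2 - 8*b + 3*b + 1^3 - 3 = 7*b^2 - 5*b - 2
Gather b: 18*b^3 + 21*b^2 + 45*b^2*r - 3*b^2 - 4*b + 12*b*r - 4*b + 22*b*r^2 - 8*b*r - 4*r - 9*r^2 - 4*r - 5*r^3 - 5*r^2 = 18*b^3 + b^2*(45*r + 18) + b*(22*r^2 + 4*r - 8) - 5*r^3 - 14*r^2 - 8*r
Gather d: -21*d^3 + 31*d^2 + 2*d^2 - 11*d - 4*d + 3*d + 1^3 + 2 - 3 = -21*d^3 + 33*d^2 - 12*d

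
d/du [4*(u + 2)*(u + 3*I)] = 8*u + 8 + 12*I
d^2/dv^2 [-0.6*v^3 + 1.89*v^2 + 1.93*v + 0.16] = 3.78 - 3.6*v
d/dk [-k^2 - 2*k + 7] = -2*k - 2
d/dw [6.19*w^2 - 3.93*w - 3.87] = 12.38*w - 3.93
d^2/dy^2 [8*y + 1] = 0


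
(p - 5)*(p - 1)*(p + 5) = p^3 - p^2 - 25*p + 25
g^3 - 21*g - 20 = (g - 5)*(g + 1)*(g + 4)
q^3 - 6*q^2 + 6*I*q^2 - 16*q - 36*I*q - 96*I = (q - 8)*(q + 2)*(q + 6*I)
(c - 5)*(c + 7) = c^2 + 2*c - 35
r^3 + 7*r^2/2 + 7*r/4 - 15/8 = (r - 1/2)*(r + 3/2)*(r + 5/2)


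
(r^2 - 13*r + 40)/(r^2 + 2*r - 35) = (r - 8)/(r + 7)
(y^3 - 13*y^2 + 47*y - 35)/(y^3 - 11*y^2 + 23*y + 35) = (y - 1)/(y + 1)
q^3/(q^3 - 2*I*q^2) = q/(q - 2*I)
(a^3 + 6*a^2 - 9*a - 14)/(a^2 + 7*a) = a - 1 - 2/a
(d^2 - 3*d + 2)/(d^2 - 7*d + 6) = (d - 2)/(d - 6)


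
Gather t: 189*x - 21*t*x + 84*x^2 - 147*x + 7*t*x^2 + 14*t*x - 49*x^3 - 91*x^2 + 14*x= t*(7*x^2 - 7*x) - 49*x^3 - 7*x^2 + 56*x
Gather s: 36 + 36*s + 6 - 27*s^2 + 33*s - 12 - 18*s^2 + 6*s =-45*s^2 + 75*s + 30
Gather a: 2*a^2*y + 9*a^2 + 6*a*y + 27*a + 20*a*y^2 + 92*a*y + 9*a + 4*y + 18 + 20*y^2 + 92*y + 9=a^2*(2*y + 9) + a*(20*y^2 + 98*y + 36) + 20*y^2 + 96*y + 27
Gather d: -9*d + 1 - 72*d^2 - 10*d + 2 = -72*d^2 - 19*d + 3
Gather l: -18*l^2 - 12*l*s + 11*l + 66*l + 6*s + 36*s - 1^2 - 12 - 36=-18*l^2 + l*(77 - 12*s) + 42*s - 49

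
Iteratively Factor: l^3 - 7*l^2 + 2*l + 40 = (l - 4)*(l^2 - 3*l - 10) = (l - 5)*(l - 4)*(l + 2)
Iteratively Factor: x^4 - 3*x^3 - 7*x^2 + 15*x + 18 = (x - 3)*(x^3 - 7*x - 6) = (x - 3)*(x + 1)*(x^2 - x - 6) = (x - 3)*(x + 1)*(x + 2)*(x - 3)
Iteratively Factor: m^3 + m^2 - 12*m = (m - 3)*(m^2 + 4*m) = (m - 3)*(m + 4)*(m)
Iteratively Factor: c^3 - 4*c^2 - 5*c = (c - 5)*(c^2 + c) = (c - 5)*(c + 1)*(c)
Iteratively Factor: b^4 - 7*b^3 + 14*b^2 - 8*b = (b)*(b^3 - 7*b^2 + 14*b - 8) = b*(b - 1)*(b^2 - 6*b + 8) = b*(b - 2)*(b - 1)*(b - 4)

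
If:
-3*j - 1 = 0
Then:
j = -1/3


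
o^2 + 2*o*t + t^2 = (o + t)^2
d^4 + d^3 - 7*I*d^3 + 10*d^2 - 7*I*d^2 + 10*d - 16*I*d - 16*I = (d + 1)*(d - 8*I)*(d - I)*(d + 2*I)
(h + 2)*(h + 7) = h^2 + 9*h + 14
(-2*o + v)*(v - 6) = -2*o*v + 12*o + v^2 - 6*v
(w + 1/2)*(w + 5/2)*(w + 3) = w^3 + 6*w^2 + 41*w/4 + 15/4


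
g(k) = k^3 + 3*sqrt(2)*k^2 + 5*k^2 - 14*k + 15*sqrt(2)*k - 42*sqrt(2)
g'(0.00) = 7.21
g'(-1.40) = -12.79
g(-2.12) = -42.68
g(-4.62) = 5.95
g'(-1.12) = -9.73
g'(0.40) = 15.09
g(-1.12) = -57.29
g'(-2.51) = -20.28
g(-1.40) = -54.12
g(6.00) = 532.62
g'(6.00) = 226.12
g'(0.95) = 27.48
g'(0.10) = 9.09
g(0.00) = -59.40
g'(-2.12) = -18.49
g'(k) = 3*k^2 + 6*sqrt(2)*k + 10*k - 14 + 15*sqrt(2)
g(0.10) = -58.58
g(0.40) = -54.97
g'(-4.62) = -14.16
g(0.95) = -43.35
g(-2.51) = -35.09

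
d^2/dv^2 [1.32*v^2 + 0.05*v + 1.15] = 2.64000000000000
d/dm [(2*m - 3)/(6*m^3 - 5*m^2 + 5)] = 2*(6*m^3 - 5*m^2 - m*(2*m - 3)*(9*m - 5) + 5)/(6*m^3 - 5*m^2 + 5)^2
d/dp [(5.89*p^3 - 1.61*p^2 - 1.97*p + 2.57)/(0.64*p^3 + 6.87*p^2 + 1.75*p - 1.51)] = (41.4947*p^4 + 23.1366*p^3 - 20.8997*p^2 - 30.4496*p - 1.5228)/(0.4096*p^6 + 8.7936*p^5 + 49.4369*p^4 + 22.1122*p^3 - 17.6849*p^2 - 5.285*p + 2.2801)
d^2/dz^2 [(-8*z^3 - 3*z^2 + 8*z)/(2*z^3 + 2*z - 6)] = (-3*z^6 + 48*z^5 - 135*z^4 - 79*z^3 + 216*z^2 - 216*z - 3)/(z^9 + 3*z^7 - 9*z^6 + 3*z^5 - 18*z^4 + 28*z^3 - 9*z^2 + 27*z - 27)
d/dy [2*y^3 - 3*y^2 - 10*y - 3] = 6*y^2 - 6*y - 10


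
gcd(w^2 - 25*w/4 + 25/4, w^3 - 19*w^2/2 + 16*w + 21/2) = 1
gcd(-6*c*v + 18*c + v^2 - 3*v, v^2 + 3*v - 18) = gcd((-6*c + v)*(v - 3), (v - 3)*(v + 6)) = v - 3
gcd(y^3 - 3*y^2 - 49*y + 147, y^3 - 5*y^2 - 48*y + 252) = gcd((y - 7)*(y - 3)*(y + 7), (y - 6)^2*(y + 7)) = y + 7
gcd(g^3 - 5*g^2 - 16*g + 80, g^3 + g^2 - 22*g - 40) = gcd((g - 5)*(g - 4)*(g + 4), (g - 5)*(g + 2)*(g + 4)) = g^2 - g - 20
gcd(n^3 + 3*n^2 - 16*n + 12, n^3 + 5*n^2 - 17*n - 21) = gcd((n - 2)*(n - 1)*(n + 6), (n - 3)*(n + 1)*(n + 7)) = 1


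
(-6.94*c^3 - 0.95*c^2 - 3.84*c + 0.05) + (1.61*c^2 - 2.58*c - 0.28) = -6.94*c^3 + 0.66*c^2 - 6.42*c - 0.23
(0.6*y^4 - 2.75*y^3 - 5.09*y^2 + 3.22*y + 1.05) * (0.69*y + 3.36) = 0.414*y^5 + 0.1185*y^4 - 12.7521*y^3 - 14.8806*y^2 + 11.5437*y + 3.528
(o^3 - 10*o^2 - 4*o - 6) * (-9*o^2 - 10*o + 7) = -9*o^5 + 80*o^4 + 143*o^3 + 24*o^2 + 32*o - 42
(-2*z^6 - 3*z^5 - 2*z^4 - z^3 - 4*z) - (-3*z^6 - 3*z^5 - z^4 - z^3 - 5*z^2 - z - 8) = z^6 - z^4 + 5*z^2 - 3*z + 8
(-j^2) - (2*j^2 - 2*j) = -3*j^2 + 2*j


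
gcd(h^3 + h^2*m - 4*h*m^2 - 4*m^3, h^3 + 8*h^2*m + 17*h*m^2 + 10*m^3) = h^2 + 3*h*m + 2*m^2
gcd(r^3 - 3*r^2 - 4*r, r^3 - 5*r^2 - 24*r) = r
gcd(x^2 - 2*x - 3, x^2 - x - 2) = x + 1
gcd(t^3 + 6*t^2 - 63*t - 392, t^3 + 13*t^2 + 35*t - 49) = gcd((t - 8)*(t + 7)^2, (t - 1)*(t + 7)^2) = t^2 + 14*t + 49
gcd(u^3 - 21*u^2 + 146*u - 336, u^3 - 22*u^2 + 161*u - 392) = u^2 - 15*u + 56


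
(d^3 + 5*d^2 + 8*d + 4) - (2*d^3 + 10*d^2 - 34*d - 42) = -d^3 - 5*d^2 + 42*d + 46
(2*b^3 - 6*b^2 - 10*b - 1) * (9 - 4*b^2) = -8*b^5 + 24*b^4 + 58*b^3 - 50*b^2 - 90*b - 9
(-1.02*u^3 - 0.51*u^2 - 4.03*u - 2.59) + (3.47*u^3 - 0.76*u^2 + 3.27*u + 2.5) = 2.45*u^3 - 1.27*u^2 - 0.76*u - 0.0899999999999999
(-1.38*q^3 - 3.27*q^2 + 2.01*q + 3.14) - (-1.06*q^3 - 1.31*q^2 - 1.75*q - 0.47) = -0.32*q^3 - 1.96*q^2 + 3.76*q + 3.61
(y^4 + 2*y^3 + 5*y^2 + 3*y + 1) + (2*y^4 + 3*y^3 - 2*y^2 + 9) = 3*y^4 + 5*y^3 + 3*y^2 + 3*y + 10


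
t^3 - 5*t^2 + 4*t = t*(t - 4)*(t - 1)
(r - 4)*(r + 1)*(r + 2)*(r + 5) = r^4 + 4*r^3 - 15*r^2 - 58*r - 40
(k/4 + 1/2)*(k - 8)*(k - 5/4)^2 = k^4/4 - 17*k^3/8 + 9*k^2/64 + 245*k/32 - 25/4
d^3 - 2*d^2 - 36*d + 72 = (d - 6)*(d - 2)*(d + 6)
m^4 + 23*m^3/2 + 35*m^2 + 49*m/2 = m*(m + 1)*(m + 7/2)*(m + 7)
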